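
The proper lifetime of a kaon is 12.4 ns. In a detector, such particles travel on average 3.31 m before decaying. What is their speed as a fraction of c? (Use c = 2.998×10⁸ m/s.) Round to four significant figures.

Let x = d/(cτ) = 3.310 m / (2.998×10⁸ m/s × 1.240×10^-8 s) = 0.89038. Since d = βγcτ, x = βγ = β/√(1−β²).
Solving: β² = x²/(1+x²) = 0.792777/1.792777 = 0.442206, so β = 0.6650.

0.6650c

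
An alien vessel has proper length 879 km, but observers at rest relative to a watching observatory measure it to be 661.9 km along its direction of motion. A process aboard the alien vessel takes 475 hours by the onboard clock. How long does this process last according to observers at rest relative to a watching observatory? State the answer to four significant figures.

630.8 hours

From L = L₀/γ: γ = 879/661.9 = 1.328.
Δt = γΔτ = 1.328 × 475 = 630.8 hours.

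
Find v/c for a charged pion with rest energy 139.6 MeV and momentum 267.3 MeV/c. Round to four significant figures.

pc/(mc²) = 267.3/139.6 = 1.9148 = βγ = β/√(1−β²).
So β² = x²/(1 + x²) with x = 1.9148: x² = 3.66646, β² = 3.66646/4.66646 = 0.785705, β = 0.8864.

0.8864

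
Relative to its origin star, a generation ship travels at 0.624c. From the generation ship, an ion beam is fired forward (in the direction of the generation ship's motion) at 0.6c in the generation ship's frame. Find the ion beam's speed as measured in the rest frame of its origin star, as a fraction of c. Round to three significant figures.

0.891c

In units of c, u = (u' + v)/(1 + u'v) with u' = 0.6 and v = 0.624.
Numerator: 0.6 + 0.624 = 1.224. Denominator: 1 + (0.6)(0.624) = 1.3744.
u = 1.224/1.3744 = 0.89057, so the speed is 0.891c.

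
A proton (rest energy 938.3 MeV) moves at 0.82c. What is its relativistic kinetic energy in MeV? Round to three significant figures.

701 MeV

With β = 0.82, γ = 1/√(1 − 0.82²) = 1/√0.3276 = 1.74714.
Kinetic energy: K = (γ − 1)mc² = (1.74714 − 1) × 938.3 MeV = 0.74714 × 938.3 = 701 MeV.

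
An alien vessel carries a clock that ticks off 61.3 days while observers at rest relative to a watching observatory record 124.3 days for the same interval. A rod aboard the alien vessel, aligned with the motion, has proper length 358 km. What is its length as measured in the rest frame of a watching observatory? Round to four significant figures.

176.6 km

The time-dilation ratio gives γ = 124.3/61.3 = 2.02773.
L = L₀/γ = 358/2.02773 = 176.6 km.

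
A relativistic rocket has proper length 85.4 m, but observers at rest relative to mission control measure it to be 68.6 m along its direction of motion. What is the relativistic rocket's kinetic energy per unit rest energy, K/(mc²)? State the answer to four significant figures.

From L = L₀/γ: γ = 85.4/68.6 = 1.2449.
Since K = (γ−1)mc², K/(mc²) = 1.2449 − 1 = 0.2449.

0.2449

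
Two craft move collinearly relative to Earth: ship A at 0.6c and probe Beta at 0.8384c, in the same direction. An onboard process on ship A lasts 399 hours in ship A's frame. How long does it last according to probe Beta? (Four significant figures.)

454.7 hours

Speed of ship A in probe Beta's frame: u = (v_A − v_B)/(1 − v_A v_B/c²) = (0.6 − 0.8384)/(1 − 0.6×0.8384) = −0.2384/0.49696 = −0.47972; |u| = 0.47972c.
At |u| = 0.47972c, γ = (1 − 0.230131)^(−1/2) = 1.1397.
The clock on ship A records proper time, so probe Beta measures Δt = γΔτ = 1.1397 × 399 = 454.7 hours.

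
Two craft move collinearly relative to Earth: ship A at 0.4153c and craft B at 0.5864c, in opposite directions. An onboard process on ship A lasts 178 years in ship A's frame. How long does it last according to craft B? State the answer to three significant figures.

Speed of ship A in craft B's frame: u = (v_A + v_B)/(1 + v_A v_B/c²) = (0.4153 + 0.5864)/(1 + 0.4153×0.5864) = 1.0017/1.24353192 = 0.80553; |u| = 0.80553c.
γ for this relative speed: γ = 1/√(1 − 0.648879) = 1.6876.
The clock on ship A records proper time, so craft B measures Δt = γΔτ = 1.6876 × 178 = 300 years.

300 years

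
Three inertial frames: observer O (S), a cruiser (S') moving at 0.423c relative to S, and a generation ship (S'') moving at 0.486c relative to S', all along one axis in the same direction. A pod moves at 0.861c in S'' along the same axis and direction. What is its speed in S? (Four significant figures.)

First combine the pod and generation ship (S''→S'): u₁ = (0.861 + 0.486)/(1 + 0.861×0.486) = 1.347/1.418446 = 0.94963.
Then combine with the cruiser (S'→S): u = (0.94963 + 0.423)/(1 + 0.94963×0.423) = 1.37263/1.40169349 = 0.97927.

0.9793c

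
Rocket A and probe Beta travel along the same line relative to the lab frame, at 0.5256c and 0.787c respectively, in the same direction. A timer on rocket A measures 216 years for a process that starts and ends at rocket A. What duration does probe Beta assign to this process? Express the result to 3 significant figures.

241 years

Transform rocket A's velocity into probe Beta's frame: (0.5256 − 0.787)/(1 − 0.5256·0.787) = −0.2614/0.5863528, so the relative speed is 0.44581c.
At |u| = 0.44581c, γ = (1 − 0.198747)^(−1/2) = 1.1172.
The clock on rocket A records proper time, so probe Beta measures Δt = γΔτ = 1.1172 × 216 = 241 years.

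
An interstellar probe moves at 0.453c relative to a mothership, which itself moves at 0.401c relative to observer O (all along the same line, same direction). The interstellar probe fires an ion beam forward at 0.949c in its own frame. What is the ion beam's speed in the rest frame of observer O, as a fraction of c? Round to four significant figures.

First combine the ion beam and interstellar probe (S''→S'): u₁ = (0.949 + 0.453)/(1 + 0.949×0.453) = 1.402/1.429897 = 0.98049.
Then combine with the mothership (S'→S): u = (0.98049 + 0.401)/(1 + 0.98049×0.401) = 1.38149/1.39317649 = 0.99161.

0.9916c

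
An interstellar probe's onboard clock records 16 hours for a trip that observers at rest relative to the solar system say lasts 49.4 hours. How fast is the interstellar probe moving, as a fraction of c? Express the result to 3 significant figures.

0.946c

γ = Δt/Δτ = 49.4/16 = 3.0875.
β = √(1 − 1/γ²) = √(1 − 0.104903) = √0.895097 = 0.946.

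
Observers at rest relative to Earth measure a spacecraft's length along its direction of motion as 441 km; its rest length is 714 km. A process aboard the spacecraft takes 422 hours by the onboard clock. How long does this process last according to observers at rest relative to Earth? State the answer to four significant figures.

γ = L₀/L = 714/441 = 1.61905.
Δt = γΔτ = 1.61905 × 422 = 683.2 hours.

683.2 hours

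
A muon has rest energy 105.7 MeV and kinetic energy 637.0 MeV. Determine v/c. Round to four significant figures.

γ = 1 + K/(mc²) = 1 + 637.0/105.7 = 7.0265.
β = √(1 − 1/γ²) = √(1 − 0.0202545) = √0.9797455 = 0.9898.

0.9898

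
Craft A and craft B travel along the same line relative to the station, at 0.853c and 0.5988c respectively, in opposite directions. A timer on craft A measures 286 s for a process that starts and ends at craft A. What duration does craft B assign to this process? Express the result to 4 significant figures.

Speed of craft A in craft B's frame: u = (v_A + v_B)/(1 + v_A v_B/c²) = (0.853 + 0.5988)/(1 + 0.853×0.5988) = 1.4518/1.5107764 = 0.96096; |u| = 0.96096c.
γ for this relative speed: γ = 1/√(1 − 0.923444) = 3.6142.
Craft A's interval is proper; time dilation gives Δt_B = γΔτ = 3.6142 × 286 s = 1034 s.

1034 s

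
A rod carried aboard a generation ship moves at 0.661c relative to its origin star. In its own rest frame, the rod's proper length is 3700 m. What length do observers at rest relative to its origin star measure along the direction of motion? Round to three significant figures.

With β = 0.661, γ = 1/√(1 − 0.661²) = 1/√0.563079 = 1.3326.
Along the direction of motion the measured length is L₀/γ = 3700/1.3326 = 2780 m.

2780 m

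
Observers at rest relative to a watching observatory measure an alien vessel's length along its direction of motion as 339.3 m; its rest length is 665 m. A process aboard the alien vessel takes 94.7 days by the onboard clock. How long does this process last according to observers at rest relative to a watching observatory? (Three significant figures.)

186 days

Length contraction gives γ = L₀/L = 665/339.3 = 1.95992.
The same γ dilates the second interval: 1.95992 × 94.7 days = 186 days.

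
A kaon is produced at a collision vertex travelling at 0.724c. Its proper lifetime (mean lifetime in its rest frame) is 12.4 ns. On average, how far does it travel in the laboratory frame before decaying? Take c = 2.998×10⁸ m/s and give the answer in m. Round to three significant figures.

3.90 m

With β = 0.724, γ = 1/√(1 − 0.724²) = 1/√0.475824 = 1.4497.
Lab-frame lifetime: Δt = γτ = 1.4497 × 12.4 ns = 17.976 ns.
Distance: d = vΔt = 0.724 × 2.998×10⁸ m/s × 1.7976×10^-8 s = 3.90 m.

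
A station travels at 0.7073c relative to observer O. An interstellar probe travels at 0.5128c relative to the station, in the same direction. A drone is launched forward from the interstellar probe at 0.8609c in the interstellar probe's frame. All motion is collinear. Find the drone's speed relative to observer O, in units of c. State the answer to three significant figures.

0.992c

First combine the drone and interstellar probe (S''→S'): u₁ = (0.8609 + 0.5128)/(1 + 0.8609×0.5128) = 1.3737/1.44146952 = 0.95299.
Then combine with the station (S'→S): u = (0.95299 + 0.7073)/(1 + 0.95299×0.7073) = 1.66029/1.674049827 = 0.99178.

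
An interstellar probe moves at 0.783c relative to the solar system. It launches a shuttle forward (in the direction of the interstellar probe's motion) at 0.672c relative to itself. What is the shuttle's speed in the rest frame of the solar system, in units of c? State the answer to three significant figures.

In units of c, u = (u' + v)/(1 + u'v) with u' = 0.672 and v = 0.783.
Numerator: 0.672 + 0.783 = 1.455. Denominator: 1 + (0.672)(0.783) = 1.526176.
u = 1.455/1.526176 = 0.95336, so the speed is 0.953c.

0.953c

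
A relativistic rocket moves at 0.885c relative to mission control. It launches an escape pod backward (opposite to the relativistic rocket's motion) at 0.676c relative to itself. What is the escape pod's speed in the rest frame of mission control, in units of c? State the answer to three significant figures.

In units of c, u = (u' + v)/(1 + u'v) with u' = −0.676 and v = 0.885.
Numerator: −0.676 + 0.885 = 0.209. Denominator: 1 + (−0.676)(0.885) = 0.40174.
u = 0.209/0.40174 = 0.52024, so the speed is 0.520c.

0.520c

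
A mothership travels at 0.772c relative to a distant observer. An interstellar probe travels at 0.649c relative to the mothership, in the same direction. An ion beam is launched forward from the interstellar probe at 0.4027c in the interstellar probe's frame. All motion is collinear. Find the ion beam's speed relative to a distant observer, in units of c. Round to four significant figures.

0.9769c

First combine the ion beam and interstellar probe (S''→S'): u₁ = (0.4027 + 0.649)/(1 + 0.4027×0.649) = 1.0517/1.2613523 = 0.83379.
Then combine with the mothership (S'→S): u = (0.83379 + 0.772)/(1 + 0.83379×0.772) = 1.60579/1.64368588 = 0.97694.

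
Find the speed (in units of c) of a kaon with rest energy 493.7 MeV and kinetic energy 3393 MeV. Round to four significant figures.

γ = 1 + K/(mc²) = 1 + 3393/493.7 = 7.8726.
β = √(1 − 1/γ²) = √(1 − 0.0161348) = √0.9838652 = 0.9919.

0.9919c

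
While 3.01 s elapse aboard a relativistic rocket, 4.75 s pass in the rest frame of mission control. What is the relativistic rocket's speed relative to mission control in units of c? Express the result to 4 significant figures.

γ = Δt/Δτ = 4.75/3.01 = 1.5781.
β = √(1 − 1/γ²) = √(1 − 0.401542) = √0.598458 = 0.7736.

0.7736c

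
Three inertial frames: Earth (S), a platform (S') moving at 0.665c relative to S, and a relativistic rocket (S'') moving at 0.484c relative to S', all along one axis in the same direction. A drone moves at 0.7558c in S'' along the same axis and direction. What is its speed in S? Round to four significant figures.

0.9807c

Compose velocities in two stages. Stage 1 (into S'): u₁ = (0.7558+0.484)/(1+0.7558×0.484) = 0.90774.
Stage 2 (into S): u = (0.90774+0.665)/(1+0.90774×0.665) = 0.98073, so the speed is 0.9807c.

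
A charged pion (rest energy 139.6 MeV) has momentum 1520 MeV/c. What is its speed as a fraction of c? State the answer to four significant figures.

0.9958c

βγ = pc/(mc²) = 1520/139.6 = 10.888.
Since γ² = 1 + (βγ)² = 119.549, γ = √119.549 = 10.9338, and β = (βγ)/γ = 10.888/10.9338 = 0.9958.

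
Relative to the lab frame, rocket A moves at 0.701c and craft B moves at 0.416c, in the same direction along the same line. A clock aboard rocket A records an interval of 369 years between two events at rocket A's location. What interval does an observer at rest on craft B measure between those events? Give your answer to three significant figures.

403 years

The velocity of rocket A relative to craft B is (0.701 − 0.416)c / (1 − 0.701×0.416) = 0.40232c; relative speed 0.40232c.
γ for this relative speed: γ = 1/√(1 − 0.161861) = 1.0923.
The clock on rocket A records proper time, so craft B measures Δt = γΔτ = 1.0923 × 369 = 403 years.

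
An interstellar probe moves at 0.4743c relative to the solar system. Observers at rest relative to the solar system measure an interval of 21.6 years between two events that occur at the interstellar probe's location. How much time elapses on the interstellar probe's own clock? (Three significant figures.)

19.0 years

With β = 0.4743, γ = 1/√(1 − 0.4743²) = 1/√0.77503951 = 1.1359.
The interstellar probe's clock runs slow as seen from the solar system, so Δτ = Δt/γ = 21.6/1.1359 = 19.0 years.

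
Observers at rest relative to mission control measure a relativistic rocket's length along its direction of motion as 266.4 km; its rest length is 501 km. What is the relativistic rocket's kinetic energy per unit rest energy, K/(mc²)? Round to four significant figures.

0.8806

From L = L₀/γ: γ = 501/266.4 = 1.88063.
K/(mc²) = γ − 1 = 1.88063 − 1 = 0.8806.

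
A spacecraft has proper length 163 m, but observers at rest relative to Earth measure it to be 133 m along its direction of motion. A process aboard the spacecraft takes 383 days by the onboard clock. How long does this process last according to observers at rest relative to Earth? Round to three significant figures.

γ = L₀/L = 163/133 = 1.22556.
The same γ dilates the second interval: 1.22556 × 383 days = 469 days.

469 days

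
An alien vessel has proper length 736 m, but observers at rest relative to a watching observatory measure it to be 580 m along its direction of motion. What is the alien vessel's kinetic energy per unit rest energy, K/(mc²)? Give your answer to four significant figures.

γ = L₀/L = 736/580 = 1.26897.
Since K = (γ−1)mc², K/(mc²) = 1.26897 − 1 = 0.2690.

0.2690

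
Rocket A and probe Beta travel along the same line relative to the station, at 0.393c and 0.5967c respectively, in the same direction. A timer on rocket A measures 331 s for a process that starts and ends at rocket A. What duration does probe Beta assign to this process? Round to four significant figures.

Speed of rocket A in probe Beta's frame: u = (v_A − v_B)/(1 − v_A v_B/c²) = (0.393 − 0.5967)/(1 − 0.393×0.5967) = −0.2037/0.7654969 = −0.2661; |u| = 0.2661c.
γ for this relative speed: γ = 1/√(1 − 0.0708092) = 1.0374.
Rocket A's interval is proper; time dilation gives Δt_B = γΔτ = 1.0374 × 331 s = 343.4 s.

343.4 s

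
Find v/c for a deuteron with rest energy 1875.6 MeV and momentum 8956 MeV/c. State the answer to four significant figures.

pc/(mc²) = 8956/1875.6 = 4.775 = βγ = β/√(1−β²).
So β² = x²/(1 + x²) with x = 4.775: x² = 22.8006, β² = 22.8006/23.8006 = 0.957984, β = 0.9788.

0.9788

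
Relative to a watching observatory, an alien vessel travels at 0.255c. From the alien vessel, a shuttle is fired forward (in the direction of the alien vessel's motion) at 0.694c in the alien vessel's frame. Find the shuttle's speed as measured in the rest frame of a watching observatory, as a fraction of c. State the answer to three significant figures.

In units of c, u = (u' + v)/(1 + u'v) with u' = 0.694 and v = 0.255.
Numerator: 0.694 + 0.255 = 0.949. Denominator: 1 + (0.694)(0.255) = 1.17697.
u = 0.949/1.17697 = 0.80631, so the speed is 0.806c.

0.806c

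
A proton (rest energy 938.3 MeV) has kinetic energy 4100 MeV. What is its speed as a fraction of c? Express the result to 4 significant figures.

K = (γ−1)mc², so γ = 1 + 4100/938.3 = 5.3696.
Then v/c = √(1 − γ⁻²) = √(1 − 0.034683) = √0.965317 = 0.9825.

0.9825c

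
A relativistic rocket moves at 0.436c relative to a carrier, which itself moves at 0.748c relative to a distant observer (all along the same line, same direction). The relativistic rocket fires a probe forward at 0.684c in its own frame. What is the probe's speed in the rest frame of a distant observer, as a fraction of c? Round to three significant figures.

0.979c

Apply u = (u'+v)/(1+u'v) twice. Probe in the carrier frame: (0.684+0.436)/(1+0.684·0.436) = 1.12/1.298224 = 0.86272c.
That velocity, transformed to the rest frame of a distant observer: (0.86272+0.748)/(1+0.86272·0.748) = 1.61072/1.64531456 = 0.97897c.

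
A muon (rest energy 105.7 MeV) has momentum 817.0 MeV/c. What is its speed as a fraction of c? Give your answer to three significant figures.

0.992c

pc/(mc²) = 817.0/105.7 = 7.7294 = βγ = β/√(1−β²).
So β² = x²/(1 + x²) with x = 7.7294: x² = 59.7436, β² = 59.7436/60.7436 = 0.983537, β = 0.992.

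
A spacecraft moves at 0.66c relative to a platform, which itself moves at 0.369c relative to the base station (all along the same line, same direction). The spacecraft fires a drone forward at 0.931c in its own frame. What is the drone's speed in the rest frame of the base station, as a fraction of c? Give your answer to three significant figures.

Compose velocities in two stages. Stage 1 (into S'): u₁ = (0.931+0.66)/(1+0.931×0.66) = 0.98547.
Stage 2 (into S): u = (0.98547+0.369)/(1+0.98547×0.369) = 0.99328, so the speed is 0.993c.

0.993c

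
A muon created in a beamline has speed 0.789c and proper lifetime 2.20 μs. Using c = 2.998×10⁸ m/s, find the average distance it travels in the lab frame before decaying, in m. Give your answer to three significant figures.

847 m

γ = 1/√(1 − β²) = 1/√(1 − 0.622521) = 1/√0.377479 = 1/0.614393 = 1.6276.
Lab-frame lifetime: Δt = γτ = 1.6276 × 2.20 μs = 3.5807 μs.
Distance: d = vΔt = 0.789 × 2.998×10⁸ m/s × 3.5807×10^-6 s = 847 m.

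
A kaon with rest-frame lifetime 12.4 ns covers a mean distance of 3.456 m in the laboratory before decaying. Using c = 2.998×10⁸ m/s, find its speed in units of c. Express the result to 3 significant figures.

0.681c

Let x = d/(cτ) = 3.456 m / (2.998×10⁸ m/s × 1.240×10^-8 s) = 0.92965. Since d = βγcτ, x = βγ = β/√(1−β²).
Solving: β² = x²/(1+x²) = 0.864249/1.864249 = 0.463591, so β = 0.681.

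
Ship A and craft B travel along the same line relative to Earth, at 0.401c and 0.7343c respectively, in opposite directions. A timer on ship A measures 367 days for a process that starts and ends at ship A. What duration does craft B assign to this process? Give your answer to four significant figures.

The velocity of ship A relative to craft B is (0.401 + 0.7343)c / (1 + 0.401×0.7343) = 0.87705c; relative speed 0.87705c.
γ for this relative speed: γ = 1/√(1 − 0.769217) = 2.0816.
The clock on ship A records proper time, so craft B measures Δt = γΔτ = 2.0816 × 367 = 763.9 days.

763.9 days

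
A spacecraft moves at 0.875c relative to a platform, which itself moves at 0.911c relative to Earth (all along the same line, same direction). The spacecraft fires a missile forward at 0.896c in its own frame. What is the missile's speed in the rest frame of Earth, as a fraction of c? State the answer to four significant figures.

Compose velocities in two stages. Stage 1 (into S'): u₁ = (0.896+0.875)/(1+0.896×0.875) = 0.99271.
Stage 2 (into S): u = (0.99271+0.911)/(1+0.99271×0.911) = 0.99966, so the speed is 0.9997c.

0.9997c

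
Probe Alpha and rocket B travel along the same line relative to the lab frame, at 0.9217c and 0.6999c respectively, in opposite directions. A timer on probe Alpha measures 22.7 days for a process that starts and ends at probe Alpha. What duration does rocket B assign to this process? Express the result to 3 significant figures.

135 days

Transform probe Alpha's velocity into rocket B's frame: (0.9217 + 0.6999)/(1 + 0.9217·0.6999) = 1.6216/1.64509783, so the relative speed is 0.98572c.
At |u| = 0.98572c, γ = (1 − 0.971644)^(−1/2) = 5.9385.
Probe Alpha's interval is proper; time dilation gives Δt_B = γΔτ = 5.9385 × 22.7 days = 135 days.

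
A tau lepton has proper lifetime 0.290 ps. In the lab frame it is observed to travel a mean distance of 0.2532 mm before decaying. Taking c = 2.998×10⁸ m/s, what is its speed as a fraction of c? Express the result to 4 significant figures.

Let x = d/(cτ) = 2.532×10^-4 m / (2.998×10⁸ m/s × 2.900×10^-13 s) = 2.9123. Since d = βγcτ, x = βγ = β/√(1−β²).
Solving: β² = x²/(1+x²) = 8.48149/9.48149 = 0.894531, so β = 0.9458.

0.9458c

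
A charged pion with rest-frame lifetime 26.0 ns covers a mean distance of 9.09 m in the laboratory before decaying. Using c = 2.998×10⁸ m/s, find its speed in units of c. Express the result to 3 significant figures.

d = βγcτ ⇒ βγ = d/(cτ) = 9.090 m / (7.7948 m) = 1.1662.
β = (βγ)/√(1+(βγ)²) = 1.1662/√2.36002 = 0.759.

0.759c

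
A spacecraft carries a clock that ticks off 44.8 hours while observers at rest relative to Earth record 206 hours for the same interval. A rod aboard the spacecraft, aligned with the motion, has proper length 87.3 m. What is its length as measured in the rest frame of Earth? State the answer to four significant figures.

The time-dilation ratio gives γ = 206/44.8 = 4.59821.
L = L₀/γ = 87.3/4.59821 = 18.99 m.

18.99 m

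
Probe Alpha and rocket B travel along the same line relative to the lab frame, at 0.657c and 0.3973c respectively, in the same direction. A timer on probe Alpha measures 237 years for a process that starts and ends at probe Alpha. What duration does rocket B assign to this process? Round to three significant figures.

253 years

The velocity of probe Alpha relative to rocket B is (0.657 − 0.3973)c / (1 − 0.657×0.3973) = 0.35143c; relative speed 0.35143c.
γ for this relative speed: γ = 1/√(1 − 0.123503) = 1.0681.
Probe Alpha's interval is proper; time dilation gives Δt_B = γΔτ = 1.0681 × 237 years = 253 years.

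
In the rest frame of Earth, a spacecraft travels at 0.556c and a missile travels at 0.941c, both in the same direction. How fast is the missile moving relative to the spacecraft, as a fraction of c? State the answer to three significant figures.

Transform to the spacecraft's frame: u' = (u − v)/(1 − uv/c²).
u' = (0.941 − 0.556)/(1 − 0.941×0.556) = 0.385/0.476804 = 0.80746.
Speed in the spacecraft's frame: 0.807c (in the same direction).

0.807c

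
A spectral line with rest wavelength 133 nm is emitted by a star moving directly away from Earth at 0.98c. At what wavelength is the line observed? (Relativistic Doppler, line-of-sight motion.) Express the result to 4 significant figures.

Relativistic Doppler for wavelength: λ_obs = λ_src · √((1+β)/(1−β)).
With β = 0.98: factor = √(1.98/0.02) = 9.9499.
λ_obs = 133 × 9.9499 = 1323 nm.

1323 nm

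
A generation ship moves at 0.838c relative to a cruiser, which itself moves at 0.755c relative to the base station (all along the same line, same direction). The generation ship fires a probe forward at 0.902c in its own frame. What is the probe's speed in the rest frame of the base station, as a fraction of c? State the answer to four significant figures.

Compose velocities in two stages. Stage 1 (into S'): u₁ = (0.902+0.838)/(1+0.902×0.838) = 0.99096.
Stage 2 (into S): u = (0.99096+0.755)/(1+0.99096×0.755) = 0.99873, so the speed is 0.9987c.

0.9987c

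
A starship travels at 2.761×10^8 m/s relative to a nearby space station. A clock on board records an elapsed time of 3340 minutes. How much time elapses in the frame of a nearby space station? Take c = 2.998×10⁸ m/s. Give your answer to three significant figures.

8570 minutes

β = v/c = (2.761×10^8 m/s)/(2.998×10⁸ m/s) = 0.920947.
With β = 0.920947, γ = 1/√(1 − 0.920947²) = 1/√0.1518566 = 2.5662.
The onboard clock measures proper time, so the interval in the rest frame of a nearby space station is dilated: Δt = γ·Δτ = 2.5662 × 3340 minutes = 8570 minutes.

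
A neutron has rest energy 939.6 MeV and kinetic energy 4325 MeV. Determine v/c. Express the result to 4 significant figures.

0.9839

K = (γ−1)mc², so γ = 1 + 4325/939.6 = 5.603.
Then v/c = √(1 − γ⁻²) = √(1 − 0.0318536) = √0.9681464 = 0.9839.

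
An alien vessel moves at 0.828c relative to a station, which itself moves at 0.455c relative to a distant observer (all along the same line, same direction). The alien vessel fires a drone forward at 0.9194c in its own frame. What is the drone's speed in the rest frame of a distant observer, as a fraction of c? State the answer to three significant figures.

Apply u = (u'+v)/(1+u'v) twice. Drone in the station frame: (0.9194+0.828)/(1+0.9194·0.828) = 1.7474/1.7612632 = 0.99213c.
That velocity, transformed to the rest frame of a distant observer: (0.99213+0.455)/(1+0.99213·0.455) = 1.44713/1.45141915 = 0.99704c.

0.997c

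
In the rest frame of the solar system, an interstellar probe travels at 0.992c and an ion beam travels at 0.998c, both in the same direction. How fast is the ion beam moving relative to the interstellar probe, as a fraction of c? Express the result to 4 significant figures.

Transform to the interstellar probe's frame: u' = (u − v)/(1 − uv/c²).
u' = (0.998 − 0.992)/(1 − 0.998×0.992) = 0.006/0.009984 = 0.60096.
Speed in the interstellar probe's frame: 0.6010c (in the same direction).

0.6010c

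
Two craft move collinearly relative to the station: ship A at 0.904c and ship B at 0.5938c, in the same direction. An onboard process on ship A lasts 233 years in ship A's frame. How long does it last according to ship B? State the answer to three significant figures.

314 years

The velocity of ship A relative to ship B is (0.904 − 0.5938)c / (1 − 0.904×0.5938) = 0.66968c; relative speed 0.66968c.
At |u| = 0.66968c, γ = (1 − 0.448471)^(−1/2) = 1.3465.
The clock on ship A records proper time, so ship B measures Δt = γΔτ = 1.3465 × 233 = 314 years.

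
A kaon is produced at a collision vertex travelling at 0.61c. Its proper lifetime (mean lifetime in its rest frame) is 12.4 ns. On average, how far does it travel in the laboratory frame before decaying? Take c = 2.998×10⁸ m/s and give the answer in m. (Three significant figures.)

2.86 m

Lorentz factor: γ = (1 − 0.3721)^(−1/2) = 1.262.
Lab-frame lifetime: Δt = γτ = 1.262 × 12.4 ns = 15.649 ns.
Distance: d = vΔt = 0.61 × 2.998×10⁸ m/s × 1.5649×10^-8 s = 2.86 m.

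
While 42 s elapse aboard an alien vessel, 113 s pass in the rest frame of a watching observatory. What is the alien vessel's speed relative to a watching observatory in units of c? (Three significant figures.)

γ = Δt/Δτ = 113/42 = 2.6905.
β = √(1 − 1/γ²) = √(1 − 0.138145) = √0.861855 = 0.928.

0.928c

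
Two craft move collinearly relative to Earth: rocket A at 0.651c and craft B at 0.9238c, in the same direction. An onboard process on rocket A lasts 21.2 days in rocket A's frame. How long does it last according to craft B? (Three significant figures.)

29.1 days

The velocity of rocket A relative to craft B is (0.651 − 0.9238)c / (1 − 0.651×0.9238) = −0.68438c; relative speed 0.68438c.
At |u| = 0.68438c, γ = (1 − 0.468376)^(−1/2) = 1.3715.
The clock on rocket A records proper time, so craft B measures Δt = γΔτ = 1.3715 × 21.2 = 29.1 days.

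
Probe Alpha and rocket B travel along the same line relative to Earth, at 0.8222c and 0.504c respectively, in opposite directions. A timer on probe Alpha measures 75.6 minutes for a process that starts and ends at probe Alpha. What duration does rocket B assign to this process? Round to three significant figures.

218 minutes

Speed of probe Alpha in rocket B's frame: u = (v_A + v_B)/(1 + v_A v_B/c²) = (0.8222 + 0.504)/(1 + 0.8222×0.504) = 1.3262/1.4143888 = 0.93765; |u| = 0.93765c.
At |u| = 0.93765c, γ = (1 − 0.879188)^(−1/2) = 2.877.
The clock on probe Alpha records proper time, so rocket B measures Δt = γΔτ = 2.877 × 75.6 = 218 minutes.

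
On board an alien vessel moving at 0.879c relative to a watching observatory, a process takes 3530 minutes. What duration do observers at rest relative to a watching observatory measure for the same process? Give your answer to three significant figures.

Lorentz factor: γ = (1 − 0.772641)^(−1/2) = 2.0972.
The onboard clock measures proper time, so the interval in the rest frame of a watching observatory is dilated: Δt = γ·Δτ = 2.0972 × 3530 minutes = 7400 minutes.

7400 minutes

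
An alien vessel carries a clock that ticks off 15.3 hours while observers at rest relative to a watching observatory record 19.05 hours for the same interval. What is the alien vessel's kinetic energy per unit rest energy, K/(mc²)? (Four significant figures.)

0.2451

From Δt = γΔτ: γ = 19.05/15.3 = 1.2451.
Since K = (γ−1)mc², K/(mc²) = 1.2451 − 1 = 0.2451.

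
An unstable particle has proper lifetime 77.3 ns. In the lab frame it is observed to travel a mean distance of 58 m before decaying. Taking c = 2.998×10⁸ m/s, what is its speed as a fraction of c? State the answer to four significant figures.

0.9286c

Let x = d/(cτ) = 58.00 m / (2.998×10⁸ m/s × 7.730×10^-8 s) = 2.5027. Since d = βγcτ, x = βγ = β/√(1−β²).
Solving: β² = x²/(1+x²) = 6.26351/7.26351 = 0.862326, so β = 0.9286.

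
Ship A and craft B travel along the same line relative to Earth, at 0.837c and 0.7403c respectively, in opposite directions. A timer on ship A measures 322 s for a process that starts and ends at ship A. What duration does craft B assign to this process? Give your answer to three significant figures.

Transform ship A's velocity into craft B's frame: (0.837 + 0.7403)/(1 + 0.837·0.7403) = 1.5773/1.6196311, so the relative speed is 0.97386c.
γ for this relative speed: γ = 1/√(1 − 0.948403) = 4.4024.
The clock on ship A records proper time, so craft B measures Δt = γΔτ = 4.4024 × 322 = 1420 s.

1420 s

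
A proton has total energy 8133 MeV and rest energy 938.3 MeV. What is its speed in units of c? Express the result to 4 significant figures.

0.9933c

Total energy E = γmc² gives γ = 8133/938.3 = 8.6678.
Hence β = √(1 − 1/γ²) = √(1 − 0.0133101) = √0.9866899 = 0.9933.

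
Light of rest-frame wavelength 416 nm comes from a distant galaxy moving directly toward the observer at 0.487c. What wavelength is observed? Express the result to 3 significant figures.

244 nm

Relativistic Doppler for wavelength: λ_obs = λ_src · √((1−β)/(1+β)).
With β = 0.487: factor = √(0.513/1.487) = 0.58736.
λ_obs = 416 × 0.58736 = 244 nm.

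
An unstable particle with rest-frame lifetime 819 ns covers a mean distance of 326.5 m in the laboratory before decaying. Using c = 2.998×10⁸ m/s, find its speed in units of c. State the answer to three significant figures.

Let x = d/(cτ) = 326.5 m / (2.998×10⁸ m/s × 8.190×10^-7 s) = 1.3297. Since d = βγcτ, x = βγ = β/√(1−β²).
Solving: β² = x²/(1+x²) = 1.7681/2.7681 = 0.638741, so β = 0.799.

0.799c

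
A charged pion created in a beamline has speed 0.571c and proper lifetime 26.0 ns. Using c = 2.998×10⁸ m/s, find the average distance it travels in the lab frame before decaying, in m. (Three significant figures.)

γ = 1/√(1 − β²) = 1/√(1 − 0.326041) = 1/√0.673959 = 1/0.82095 = 1.2181.
Lab-frame lifetime: Δt = γτ = 1.2181 × 26.0 ns = 31.671 ns.
Distance: d = vΔt = 0.571 × 2.998×10⁸ m/s × 3.1671×10^-8 s = 5.42 m.

5.42 m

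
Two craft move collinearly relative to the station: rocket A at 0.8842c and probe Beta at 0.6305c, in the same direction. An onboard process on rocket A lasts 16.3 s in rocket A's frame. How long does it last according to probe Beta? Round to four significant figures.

Transform rocket A's velocity into probe Beta's frame: (0.8842 − 0.6305)/(1 − 0.8842·0.6305) = 0.2537/0.4425119, so the relative speed is 0.57332c.
At |u| = 0.57332c, γ = (1 − 0.328696)^(−1/2) = 1.2205.
The clock on rocket A records proper time, so probe Beta measures Δt = γΔτ = 1.2205 × 16.3 = 19.89 s.

19.89 s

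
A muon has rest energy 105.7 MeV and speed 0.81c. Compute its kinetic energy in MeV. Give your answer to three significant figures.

74.5 MeV

γ = 1/√(1 − β²) = 1/√(1 − 0.6561) = 1/√0.3439 = 1/0.58643 = 1.70523.
Kinetic energy: K = (γ − 1)mc² = (1.70523 − 1) × 105.7 MeV = 0.70523 × 105.7 = 74.5 MeV.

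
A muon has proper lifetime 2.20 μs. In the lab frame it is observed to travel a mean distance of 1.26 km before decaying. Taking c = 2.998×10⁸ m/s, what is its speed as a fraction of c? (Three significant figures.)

d = βγcτ ⇒ βγ = d/(cτ) = 1260 m / (659.56 m) = 1.9104.
β = (βγ)/√(1+(βγ)²) = 1.9104/√4.64963 = 0.886.

0.886c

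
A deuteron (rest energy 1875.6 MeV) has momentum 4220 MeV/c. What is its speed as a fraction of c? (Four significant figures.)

pc/(mc²) = 4220/1875.6 = 2.2499 = βγ = β/√(1−β²).
So β² = x²/(1 + x²) with x = 2.2499: x² = 5.06205, β² = 5.06205/6.06205 = 0.835039, β = 0.9138.

0.9138c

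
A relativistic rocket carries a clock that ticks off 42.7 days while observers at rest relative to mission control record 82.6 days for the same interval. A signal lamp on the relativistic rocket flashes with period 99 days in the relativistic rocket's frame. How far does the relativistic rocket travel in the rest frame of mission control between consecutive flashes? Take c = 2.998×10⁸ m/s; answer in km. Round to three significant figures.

γ = Δt/Δτ = 82.6/42.7 = 1.93443.
β = √(1 − 1/γ²) = 0.85602. Lab-frame period = γτ = 1.93443×99 days = 191.51 days. Distance = βc × γτ = 0.85602 × 2.998×10⁸ m/s × 16546464 s = 4.2464×10^15 m = 4.25×10^12 km.

4.25×10^12 km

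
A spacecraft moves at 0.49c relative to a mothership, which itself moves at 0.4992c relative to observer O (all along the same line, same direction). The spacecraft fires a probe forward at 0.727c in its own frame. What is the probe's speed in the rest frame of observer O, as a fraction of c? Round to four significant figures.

Compose velocities in two stages. Stage 1 (into S'): u₁ = (0.727+0.49)/(1+0.727×0.49) = 0.89734.
Stage 2 (into S): u = (0.89734+0.4992)/(1+0.89734×0.4992) = 0.96449, so the speed is 0.9645c.

0.9645c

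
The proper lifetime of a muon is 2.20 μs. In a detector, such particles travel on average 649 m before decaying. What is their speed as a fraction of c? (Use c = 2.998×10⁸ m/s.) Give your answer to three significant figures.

0.701c

d = βγcτ ⇒ βγ = d/(cτ) = 649.0 m / (659.56 m) = 0.98399.
β = (βγ)/√(1+(βγ)²) = 0.98399/√1.968236 = 0.701.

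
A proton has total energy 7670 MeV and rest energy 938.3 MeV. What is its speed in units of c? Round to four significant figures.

0.9925c

γ = E/(mc²) = 7670/938.3 = 8.1744.
β = √(1 − 1/γ²) = √(1 − 0.0149654) = √0.9850346 = 0.9925.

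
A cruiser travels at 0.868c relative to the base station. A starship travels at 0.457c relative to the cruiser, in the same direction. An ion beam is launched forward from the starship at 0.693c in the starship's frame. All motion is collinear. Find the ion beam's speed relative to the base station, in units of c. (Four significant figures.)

Compose velocities in two stages. Stage 1 (into S'): u₁ = (0.693+0.457)/(1+0.693×0.457) = 0.87339.
Stage 2 (into S): u = (0.87339+0.868)/(1+0.87339×0.868) = 0.99049, so the speed is 0.9905c.

0.9905c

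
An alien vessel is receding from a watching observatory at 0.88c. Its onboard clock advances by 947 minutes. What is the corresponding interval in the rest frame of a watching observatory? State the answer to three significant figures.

With β = 0.88, γ = 1/√(1 − 0.88²) = 1/√0.2256 = 2.1054.
The onboard clock measures proper time, so the interval in the rest frame of a watching observatory is dilated: Δt = γ·Δτ = 2.1054 × 947 minutes = 1990 minutes.

1990 minutes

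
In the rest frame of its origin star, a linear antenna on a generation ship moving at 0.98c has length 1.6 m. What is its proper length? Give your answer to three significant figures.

8.04 m

With β = 0.98, γ = 1/√(1 − 0.98²) = 1/√0.0396 = 5.0252.
Proper length: L₀ = γ·L = 5.0252 × 1.6 = 8.04 m.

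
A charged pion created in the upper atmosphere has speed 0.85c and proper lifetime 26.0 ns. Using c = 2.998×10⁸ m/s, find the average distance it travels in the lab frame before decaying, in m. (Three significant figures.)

12.6 m

γ = 1/√(1 − β²) = 1/√(1 − 0.7225) = 1/√0.2775 = 1/0.526783 = 1.8983.
Lab-frame lifetime: Δt = γτ = 1.8983 × 26.0 ns = 49.356 ns.
Distance: d = vΔt = 0.85 × 2.998×10⁸ m/s × 4.9356×10^-8 s = 12.6 m.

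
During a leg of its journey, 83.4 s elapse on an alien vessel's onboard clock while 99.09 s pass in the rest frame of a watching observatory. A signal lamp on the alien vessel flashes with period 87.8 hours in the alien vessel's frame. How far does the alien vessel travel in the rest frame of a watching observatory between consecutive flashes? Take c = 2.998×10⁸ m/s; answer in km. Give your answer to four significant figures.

6.080×10^10 km

The time-dilation ratio gives γ = 99.09/83.4 = 1.18813.
β = √(1 − 1/γ²) = 0.54001. Lab-frame period = γτ = 1.18813×87.8 hours = 104.32 hours. Distance = βc × γτ = 0.54001 × 2.998×10⁸ m/s × 375552 s = 6.0800×10^13 m = 6.080×10^10 km.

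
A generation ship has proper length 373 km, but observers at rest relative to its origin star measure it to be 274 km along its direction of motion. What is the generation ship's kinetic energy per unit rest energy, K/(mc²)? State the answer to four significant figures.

From L = L₀/γ: γ = 373/274 = 1.36131.
K/(mc²) = γ − 1 = 1.36131 − 1 = 0.3613.

0.3613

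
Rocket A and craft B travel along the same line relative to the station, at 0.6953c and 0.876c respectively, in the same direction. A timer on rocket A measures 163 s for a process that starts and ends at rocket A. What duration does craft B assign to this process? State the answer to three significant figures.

The velocity of rocket A relative to craft B is (0.6953 − 0.876)c / (1 − 0.6953×0.876) = −0.46225c; relative speed 0.46225c.
γ for this relative speed: γ = 1/√(1 − 0.213675) = 1.1277.
The clock on rocket A records proper time, so craft B measures Δt = γΔτ = 1.1277 × 163 = 184 s.

184 s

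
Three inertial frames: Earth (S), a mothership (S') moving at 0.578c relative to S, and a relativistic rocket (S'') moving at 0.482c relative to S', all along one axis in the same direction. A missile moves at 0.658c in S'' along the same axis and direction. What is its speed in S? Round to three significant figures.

First combine the missile and relativistic rocket (S''→S'): u₁ = (0.658 + 0.482)/(1 + 0.658×0.482) = 1.14/1.317156 = 0.8655.
Then combine with the mothership (S'→S): u = (0.8655 + 0.578)/(1 + 0.8655×0.578) = 1.4435/1.500259 = 0.96217.

0.962c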